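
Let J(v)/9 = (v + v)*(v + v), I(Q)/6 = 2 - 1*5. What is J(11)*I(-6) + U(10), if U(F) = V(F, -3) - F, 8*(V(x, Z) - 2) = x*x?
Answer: -156807/2 ≈ -78404.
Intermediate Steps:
I(Q) = -18 (I(Q) = 6*(2 - 1*5) = 6*(2 - 5) = 6*(-3) = -18)
V(x, Z) = 2 + x²/8 (V(x, Z) = 2 + (x*x)/8 = 2 + x²/8)
J(v) = 36*v² (J(v) = 9*((v + v)*(v + v)) = 9*((2*v)*(2*v)) = 9*(4*v²) = 36*v²)
U(F) = 2 - F + F²/8 (U(F) = (2 + F²/8) - F = 2 - F + F²/8)
J(11)*I(-6) + U(10) = (36*11²)*(-18) + (2 - 1*10 + (⅛)*10²) = (36*121)*(-18) + (2 - 10 + (⅛)*100) = 4356*(-18) + (2 - 10 + 25/2) = -78408 + 9/2 = -156807/2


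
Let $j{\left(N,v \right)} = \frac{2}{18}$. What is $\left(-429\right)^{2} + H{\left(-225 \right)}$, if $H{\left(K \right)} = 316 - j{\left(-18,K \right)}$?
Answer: $\frac{1659212}{9} \approx 1.8436 \cdot 10^{5}$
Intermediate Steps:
$j{\left(N,v \right)} = \frac{1}{9}$ ($j{\left(N,v \right)} = 2 \cdot \frac{1}{18} = \frac{1}{9}$)
$H{\left(K \right)} = \frac{2843}{9}$ ($H{\left(K \right)} = 316 - \frac{1}{9} = \frac{2843}{9}$)
$\left(-429\right)^{2} + H{\left(-225 \right)} = \left(-429\right)^{2} + \frac{2843}{9} = 184041 + \frac{2843}{9} = \frac{1659212}{9}$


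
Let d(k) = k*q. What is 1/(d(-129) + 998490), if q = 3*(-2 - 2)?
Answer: 1/1000038 ≈ 9.9996e-7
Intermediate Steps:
q = -12 (q = 3*(-4) = -12)
d(k) = -12*k (d(k) = k*(-12) = -12*k)
1/(d(-129) + 998490) = 1/(-12*(-129) + 998490) = 1/(1548 + 998490) = 1/1000038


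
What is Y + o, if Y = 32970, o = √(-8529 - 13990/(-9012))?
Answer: 32970 + I*√173141603574/4506 ≈ 32970.0 + 92.344*I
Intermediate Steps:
o = I*√173141603574/4506 (o = √(-8529 - 13990*(-1/9012)) = √(-8529 + 6995/4506) = √(-38424679/4506) = I*√173141603574/4506 ≈ 92.344*I)
Y + o = 32970 + I*√173141603574/4506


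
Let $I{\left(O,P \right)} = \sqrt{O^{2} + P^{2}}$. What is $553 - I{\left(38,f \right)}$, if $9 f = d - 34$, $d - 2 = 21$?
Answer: $553 - \frac{\sqrt{117085}}{9} \approx 514.98$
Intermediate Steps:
$d = 23$ ($d = 2 + 21 = 23$)
$f = - \frac{11}{9}$ ($f = \frac{23 - 34}{9} = \frac{1}{9} \left(-11\right) = - \frac{11}{9} \approx -1.2222$)
$553 - I{\left(38,f \right)} = 553 - \sqrt{38^{2} + \left(- \frac{11}{9}\right)^{2}} = 553 - \sqrt{1444 + \frac{121}{81}} = 553 - \sqrt{\frac{117085}{81}} = 553 - \frac{\sqrt{117085}}{9}$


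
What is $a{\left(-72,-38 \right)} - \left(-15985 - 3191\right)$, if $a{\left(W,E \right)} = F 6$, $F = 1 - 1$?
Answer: $19176$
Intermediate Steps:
$F = 0$ ($F = 1 - 1 = 0$)
$a{\left(W,E \right)} = 0$ ($a{\left(W,E \right)} = 0 \cdot 6 = 0$)
$a{\left(-72,-38 \right)} - \left(-15985 - 3191\right) = 0 - \left(-15985 - 3191\right) = 0 - -19176 = 0 + 19176 = 19176$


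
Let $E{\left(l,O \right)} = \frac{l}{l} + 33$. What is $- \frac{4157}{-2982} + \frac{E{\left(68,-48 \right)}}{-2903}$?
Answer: $\frac{11966383}{8656746} \approx 1.3823$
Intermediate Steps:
$E{\left(l,O \right)} = 34$ ($E{\left(l,O \right)} = 1 + 33 = 34$)
$- \frac{4157}{-2982} + \frac{E{\left(68,-48 \right)}}{-2903} = - \frac{4157}{-2982} + \frac{34}{-2903} = \left(-4157\right) \left(- \frac{1}{2982}\right) + 34 \left(- \frac{1}{2903}\right) = \frac{4157}{2982} - \frac{34}{2903} = \frac{11966383}{8656746}$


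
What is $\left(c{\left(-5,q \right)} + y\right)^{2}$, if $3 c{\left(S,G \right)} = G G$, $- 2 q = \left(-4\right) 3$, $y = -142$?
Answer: $16900$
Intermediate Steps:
$q = 6$ ($q = - \frac{\left(-4\right) 3}{2} = \left(- \frac{1}{2}\right) \left(-12\right) = 6$)
$c{\left(S,G \right)} = \frac{G^{2}}{3}$ ($c{\left(S,G \right)} = \frac{G G}{3} = \frac{G^{2}}{3}$)
$\left(c{\left(-5,q \right)} + y\right)^{2} = \left(\frac{6^{2}}{3} - 142\right)^{2} = \left(\frac{1}{3} \cdot 36 - 142\right)^{2} = \left(12 - 142\right)^{2} = \left(-130\right)^{2} = 16900$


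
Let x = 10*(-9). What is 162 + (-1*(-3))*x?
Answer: -108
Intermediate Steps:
x = -90
162 + (-1*(-3))*x = 162 - 1*(-3)*(-90) = 162 + 3*(-90) = 162 - 270 = -108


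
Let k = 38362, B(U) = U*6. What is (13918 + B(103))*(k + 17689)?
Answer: 814757336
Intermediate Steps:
B(U) = 6*U
(13918 + B(103))*(k + 17689) = (13918 + 6*103)*(38362 + 17689) = (13918 + 618)*56051 = 14536*56051 = 814757336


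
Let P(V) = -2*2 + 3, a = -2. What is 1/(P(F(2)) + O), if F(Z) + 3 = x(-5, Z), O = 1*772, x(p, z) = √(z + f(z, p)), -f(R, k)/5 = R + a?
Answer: 1/771 ≈ 0.0012970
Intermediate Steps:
f(R, k) = 10 - 5*R (f(R, k) = -5*(R - 2) = -5*(-2 + R) = 10 - 5*R)
x(p, z) = √(10 - 4*z) (x(p, z) = √(z + (10 - 5*z)) = √(10 - 4*z))
O = 772
F(Z) = -3 + √(10 - 4*Z)
P(V) = -1 (P(V) = -4 + 3 = -1)
1/(P(F(2)) + O) = 1/(-1 + 772) = 1/771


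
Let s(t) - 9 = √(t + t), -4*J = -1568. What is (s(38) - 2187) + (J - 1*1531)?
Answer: -3317 + 2*√19 ≈ -3308.3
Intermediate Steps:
J = 392 (J = -¼*(-1568) = 392)
s(t) = 9 + √2*√t (s(t) = 9 + √(t + t) = 9 + √(2*t) = 9 + √2*√t)
(s(38) - 2187) + (J - 1*1531) = ((9 + √2*√38) - 2187) + (392 - 1*1531) = ((9 + 2*√19) - 2187) + (392 - 1531) = (-2178 + 2*√19) - 1139 = -3317 + 2*√19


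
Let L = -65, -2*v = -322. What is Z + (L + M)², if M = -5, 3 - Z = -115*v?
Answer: 23418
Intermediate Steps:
v = 161 (v = -½*(-322) = 161)
Z = 18518 (Z = 3 - (-115)*161 = 3 - 1*(-18515) = 3 + 18515 = 18518)
Z + (L + M)² = 18518 + (-65 - 5)² = 18518 + (-70)² = 18518 + 4900 = 23418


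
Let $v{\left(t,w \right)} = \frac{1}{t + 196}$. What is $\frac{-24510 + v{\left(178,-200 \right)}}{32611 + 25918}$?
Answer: $- \frac{9166739}{21889846} \approx -0.41877$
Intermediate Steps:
$v{\left(t,w \right)} = \frac{1}{196 + t}$
$\frac{-24510 + v{\left(178,-200 \right)}}{32611 + 25918} = \frac{-24510 + \frac{1}{196 + 178}}{32611 + 25918} = \frac{-24510 + \frac{1}{374}}{58529} = \left(-24510 + \frac{1}{374}\right) \frac{1}{58529} = \left(- \frac{9166739}{374}\right) \frac{1}{58529} = - \frac{9166739}{21889846}$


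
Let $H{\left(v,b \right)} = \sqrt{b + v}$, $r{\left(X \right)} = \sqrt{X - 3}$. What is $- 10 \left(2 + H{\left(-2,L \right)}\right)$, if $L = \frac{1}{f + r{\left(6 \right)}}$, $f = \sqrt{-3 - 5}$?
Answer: $-20 - 10 \sqrt{- \frac{-1 + 2 \sqrt{3} + 4 i \sqrt{2}}{\sqrt{3} + 2 i \sqrt{2}}} \approx -20.945 + 13.607 i$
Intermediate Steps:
$r{\left(X \right)} = \sqrt{-3 + X}$
$f = 2 i \sqrt{2}$ ($f = \sqrt{-8} = 2 i \sqrt{2} \approx 2.8284 i$)
$L = \frac{1}{\sqrt{3} + 2 i \sqrt{2}}$ ($L = \frac{1}{2 i \sqrt{2} + \sqrt{-3 + 6}} = \frac{1}{2 i \sqrt{2} + \sqrt{3}} = \frac{1}{\sqrt{3} + 2 i \sqrt{2}} \approx 0.15746 - 0.25713 i$)
$- 10 \left(2 + H{\left(-2,L \right)}\right) = - 10 \left(2 + \sqrt{\frac{1}{\sqrt{3} + 2 i \sqrt{2}} - 2}\right) = - 10 \left(2 + \sqrt{-2 + \frac{1}{\sqrt{3} + 2 i \sqrt{2}}}\right) = -20 - 10 \sqrt{-2 + \frac{1}{\sqrt{3} + 2 i \sqrt{2}}}$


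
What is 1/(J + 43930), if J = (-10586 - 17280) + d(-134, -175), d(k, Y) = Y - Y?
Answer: 1/16064 ≈ 6.2251e-5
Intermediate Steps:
d(k, Y) = 0
J = -27866 (J = (-10586 - 17280) + 0 = -27866 + 0 = -27866)
1/(J + 43930) = 1/(-27866 + 43930) = 1/16064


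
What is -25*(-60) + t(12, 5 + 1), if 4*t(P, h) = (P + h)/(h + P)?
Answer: 6001/4 ≈ 1500.3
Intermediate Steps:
t(P, h) = ¼ (t(P, h) = ((P + h)/(h + P))/4 = ((P + h)/(P + h))/4 = (¼)*1 = ¼)
-25*(-60) + t(12, 5 + 1) = -25*(-60) + ¼ = 1500 + ¼ = 6001/4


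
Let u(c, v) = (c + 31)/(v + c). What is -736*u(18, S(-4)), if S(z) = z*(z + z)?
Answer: -18032/25 ≈ -721.28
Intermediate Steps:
S(z) = 2*z² (S(z) = z*(2*z) = 2*z²)
u(c, v) = (31 + c)/(c + v)
-736*u(18, S(-4)) = -736*(31 + 18)/(18 + 2*(-4)²) = -736*49/(18 + 2*16) = -736*49/(18 + 32) = -736*49/50 = -18032/25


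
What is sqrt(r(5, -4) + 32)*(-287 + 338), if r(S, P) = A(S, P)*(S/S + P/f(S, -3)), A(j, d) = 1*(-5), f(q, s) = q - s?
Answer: 51*sqrt(118)/2 ≈ 277.00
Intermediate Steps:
A(j, d) = -5
r(S, P) = -5 - 5*P/(3 + S) (r(S, P) = -5*(S/S + P/(S - 1*(-3))) = -5*(1 + P/(S + 3)) = -5*(1 + P/(3 + S)) = -5 - 5*P/(3 + S))
sqrt(r(5, -4) + 32)*(-287 + 338) = sqrt(5*(-3 - 1*(-4) - 1*5)/(3 + 5) + 32)*(-287 + 338) = sqrt(5*(-3 + 4 - 5)/8 + 32)*51 = sqrt(5*(1/8)*(-4) + 32)*51 = sqrt(-5/2 + 32)*51 = sqrt(59/2)*51 = (sqrt(118)/2)*51 = 51*sqrt(118)/2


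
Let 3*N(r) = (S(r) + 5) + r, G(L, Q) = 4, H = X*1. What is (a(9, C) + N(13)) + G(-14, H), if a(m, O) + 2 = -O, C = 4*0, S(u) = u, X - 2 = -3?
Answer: 37/3 ≈ 12.333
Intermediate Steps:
X = -1 (X = 2 - 3 = -1)
H = -1 (H = -1*1 = -1)
C = 0
a(m, O) = -2 - O
N(r) = 5/3 + 2*r/3 (N(r) = ((r + 5) + r)/3 = ((5 + r) + r)/3 = (5 + 2*r)/3 = 5/3 + 2*r/3)
(a(9, C) + N(13)) + G(-14, H) = ((-2 - 1*0) + (5/3 + (⅔)*13)) + 4 = ((-2 + 0) + (5/3 + 26/3)) + 4 = (-2 + 31/3) + 4 = 25/3 + 4 = 37/3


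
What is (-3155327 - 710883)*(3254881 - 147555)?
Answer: -12013574854460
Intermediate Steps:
(-3155327 - 710883)*(3254881 - 147555) = -3866210*3107326 = -12013574854460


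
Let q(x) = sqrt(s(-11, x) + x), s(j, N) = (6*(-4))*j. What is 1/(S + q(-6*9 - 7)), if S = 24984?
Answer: 24984/624200053 - sqrt(203)/624200053 ≈ 4.0003e-5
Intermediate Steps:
s(j, N) = -24*j
q(x) = sqrt(264 + x) (q(x) = sqrt(-24*(-11) + x) = sqrt(264 + x))
1/(S + q(-6*9 - 7)) = 1/(24984 + sqrt(264 + (-6*9 - 7))) = 1/(24984 + sqrt(264 + (-54 - 7))) = 1/(24984 + sqrt(264 - 61)) = 1/(24984 + sqrt(203))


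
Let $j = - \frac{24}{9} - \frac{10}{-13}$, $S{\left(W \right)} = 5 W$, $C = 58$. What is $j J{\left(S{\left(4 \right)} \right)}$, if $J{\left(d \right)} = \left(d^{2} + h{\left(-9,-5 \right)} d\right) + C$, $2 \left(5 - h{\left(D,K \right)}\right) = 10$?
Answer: $- \frac{33892}{39} \approx -869.03$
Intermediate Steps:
$j = - \frac{74}{39}$ ($j = \left(-24\right) \frac{1}{9} - - \frac{10}{13} = - \frac{8}{3} + \frac{10}{13} = - \frac{74}{39} \approx -1.8974$)
$h{\left(D,K \right)} = 0$ ($h{\left(D,K \right)} = 5 - 5 = 0$)
$J{\left(d \right)} = 58 + d^{2}$ ($J{\left(d \right)} = \left(d^{2} + 0 d\right) + 58 = \left(d^{2} + 0\right) + 58 = d^{2} + 58 = 58 + d^{2}$)
$j J{\left(S{\left(4 \right)} \right)} = - \frac{74 \left(58 + \left(5 \cdot 4\right)^{2}\right)}{39} = - \frac{74 \left(58 + 20^{2}\right)}{39} = - \frac{74 \left(58 + 400\right)}{39} = \left(- \frac{74}{39}\right) 458 = - \frac{33892}{39}$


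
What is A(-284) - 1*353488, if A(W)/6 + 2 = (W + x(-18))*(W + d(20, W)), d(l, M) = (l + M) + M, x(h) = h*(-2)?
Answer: 884516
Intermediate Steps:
x(h) = -2*h
d(l, M) = l + 2*M (d(l, M) = (M + l) + M = l + 2*M)
A(W) = -12 + 6*(20 + 3*W)*(36 + W) (A(W) = -12 + 6*((W - 2*(-18))*(W + (20 + 2*W))) = -12 + 6*((W + 36)*(20 + 3*W)) = -12 + 6*((36 + W)*(20 + 3*W)) = -12 + 6*((20 + 3*W)*(36 + W)) = -12 + 6*(20 + 3*W)*(36 + W))
A(-284) - 1*353488 = (4308 + 18*(-284)² + 768*(-284)) - 1*353488 = (4308 + 18*80656 - 218112) - 353488 = (4308 + 1451808 - 218112) - 353488 = 1238004 - 353488 = 884516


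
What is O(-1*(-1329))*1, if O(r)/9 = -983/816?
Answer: -2949/272 ≈ -10.842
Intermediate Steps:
O(r) = -2949/272 (O(r) = 9*(-983/816) = -2949/272)
O(-1*(-1329))*1 = -2949/272*1 = -2949/272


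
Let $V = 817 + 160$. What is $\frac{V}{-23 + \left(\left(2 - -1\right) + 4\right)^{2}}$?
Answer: $\frac{977}{26} \approx 37.577$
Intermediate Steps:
$V = 977$
$\frac{V}{-23 + \left(\left(2 - -1\right) + 4\right)^{2}} = \frac{1}{-23 + \left(\left(2 - -1\right) + 4\right)^{2}} \cdot 977 = \frac{1}{-23 + \left(\left(2 + 1\right) + 4\right)^{2}} \cdot 977 = \frac{1}{-23 + \left(3 + 4\right)^{2}} \cdot 977 = \frac{1}{-23 + 7^{2}} \cdot 977 = \frac{1}{-23 + 49} \cdot 977 = \frac{1}{26} \cdot 977 = \frac{977}{26}$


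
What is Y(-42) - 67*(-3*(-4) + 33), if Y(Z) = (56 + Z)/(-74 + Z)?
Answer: -174877/58 ≈ -3015.1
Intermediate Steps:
Y(Z) = (56 + Z)/(-74 + Z)
Y(-42) - 67*(-3*(-4) + 33) = (56 - 42)/(-74 - 42) - 67*(-3*(-4) + 33) = 14/(-116) - 67*(12 + 33) = -1/116*14 - 67*45 = -7/58 - 1*3015 = -7/58 - 3015 = -174877/58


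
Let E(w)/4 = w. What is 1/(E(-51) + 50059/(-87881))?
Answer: -87881/17977783 ≈ -0.0048883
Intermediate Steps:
E(w) = 4*w
1/(E(-51) + 50059/(-87881)) = 1/(4*(-51) + 50059/(-87881)) = 1/(-204 + 50059*(-1/87881)) = 1/(-204 - 50059/87881) = 1/(-17977783/87881) = -87881/17977783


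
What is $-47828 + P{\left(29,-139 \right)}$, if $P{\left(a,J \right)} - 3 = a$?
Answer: $-47796$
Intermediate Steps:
$P{\left(a,J \right)} = 3 + a$
$-47828 + P{\left(29,-139 \right)} = -47828 + \left(3 + 29\right) = -47828 + 32 = -47796$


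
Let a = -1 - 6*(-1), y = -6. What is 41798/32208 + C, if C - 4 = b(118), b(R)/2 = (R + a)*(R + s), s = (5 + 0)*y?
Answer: 348704707/16104 ≈ 21653.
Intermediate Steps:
s = -30 (s = (5 + 0)*(-6) = 5*(-6) = -30)
a = 5 (a = -1 + 6 = 5)
b(R) = 2*(-30 + R)*(5 + R) (b(R) = 2*((R + 5)*(R - 30)) = 2*((5 + R)*(-30 + R)) = 2*((-30 + R)*(5 + R)) = 2*(-30 + R)*(5 + R))
C = 21652 (C = 4 + (-300 - 50*118 + 2*118**2) = 4 + (-300 - 5900 + 2*13924) = 4 + (-300 - 5900 + 27848) = 4 + 21648 = 21652)
41798/32208 + C = 41798/32208 + 21652 = 41798*(1/32208) + 21652 = 20899/16104 + 21652 = 348704707/16104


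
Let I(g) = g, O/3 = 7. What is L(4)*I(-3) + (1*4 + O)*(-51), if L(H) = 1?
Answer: -1278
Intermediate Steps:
O = 21 (O = 3*7 = 21)
L(4)*I(-3) + (1*4 + O)*(-51) = 1*(-3) + (1*4 + 21)*(-51) = -3 + (4 + 21)*(-51) = -3 + 25*(-51) = -3 - 1275 = -1278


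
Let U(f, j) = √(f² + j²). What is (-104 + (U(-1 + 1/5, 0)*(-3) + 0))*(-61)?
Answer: 32452/5 ≈ 6490.4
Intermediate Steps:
(-104 + (U(-1 + 1/5, 0)*(-3) + 0))*(-61) = (-104 + (√((-1 + 1/5)² + 0²)*(-3) + 0))*(-61) = (-104 + (√((-1 + ⅕)² + 0)*(-3) + 0))*(-61) = (-104 + (√((-⅘)² + 0)*(-3) + 0))*(-61) = (-104 + (√(16/25 + 0)*(-3) + 0))*(-61) = (-104 + (√(16/25)*(-3) + 0))*(-61) = (-104 + ((⅘)*(-3) + 0))*(-61) = (-104 + (-12/5 + 0))*(-61) = (-104 - 12/5)*(-61) = -532/5*(-61) = 32452/5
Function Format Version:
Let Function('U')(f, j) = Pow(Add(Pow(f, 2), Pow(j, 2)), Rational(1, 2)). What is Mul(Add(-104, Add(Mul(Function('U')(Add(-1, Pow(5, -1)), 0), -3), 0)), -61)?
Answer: Rational(32452, 5) ≈ 6490.4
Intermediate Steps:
Mul(Add(-104, Add(Mul(Function('U')(Add(-1, Pow(5, -1)), 0), -3), 0)), -61) = Mul(Add(-104, Add(Mul(Pow(Add(Pow(Add(-1, Pow(5, -1)), 2), Pow(0, 2)), Rational(1, 2)), -3), 0)), -61) = Mul(Add(-104, Add(Mul(Pow(Add(Pow(Add(-1, Rational(1, 5)), 2), 0), Rational(1, 2)), -3), 0)), -61) = Mul(Add(-104, Add(Mul(Pow(Add(Pow(Rational(-4, 5), 2), 0), Rational(1, 2)), -3), 0)), -61) = Mul(Add(-104, Add(Mul(Pow(Add(Rational(16, 25), 0), Rational(1, 2)), -3), 0)), -61) = Mul(Add(-104, Add(Mul(Pow(Rational(16, 25), Rational(1, 2)), -3), 0)), -61) = Mul(Add(-104, Add(Mul(Rational(4, 5), -3), 0)), -61) = Mul(Add(-104, Add(Rational(-12, 5), 0)), -61) = Mul(Add(-104, Rational(-12, 5)), -61) = Mul(Rational(-532, 5), -61) = Rational(32452, 5)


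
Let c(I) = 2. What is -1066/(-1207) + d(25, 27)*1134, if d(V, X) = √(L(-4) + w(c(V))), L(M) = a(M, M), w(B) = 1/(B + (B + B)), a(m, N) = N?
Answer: 1066/1207 + 189*I*√138 ≈ 0.88318 + 2220.2*I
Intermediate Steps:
w(B) = 1/(3*B) (w(B) = 1/(B + 2*B) = 1/(3*B))
L(M) = M
d(V, X) = I*√138/6 (d(V, X) = √(-4 + (⅓)/2) = √(-4 + (⅓)*(½)) = √(-4 + ⅙) = √(-23/6) = I*√138/6)
-1066/(-1207) + d(25, 27)*1134 = -1066/(-1207) + (I*√138/6)*1134 = -1066*(-1/1207) + 189*I*√138 = 1066/1207 + 189*I*√138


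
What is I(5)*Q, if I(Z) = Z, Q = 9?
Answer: 45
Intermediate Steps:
I(5)*Q = 5*9 = 45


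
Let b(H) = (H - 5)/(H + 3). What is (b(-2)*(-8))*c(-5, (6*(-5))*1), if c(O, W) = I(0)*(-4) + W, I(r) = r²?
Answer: -1680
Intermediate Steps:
c(O, W) = W (c(O, W) = 0²*(-4) + W = 0*(-4) + W = 0 + W = W)
b(H) = (-5 + H)/(3 + H)
(b(-2)*(-8))*c(-5, (6*(-5))*1) = (((-5 - 2)/(3 - 2))*(-8))*((6*(-5))*1) = ((-7/1)*(-8))*(-30*1) = ((1*(-7))*(-8))*(-30) = -7*(-8)*(-30) = 56*(-30) = -1680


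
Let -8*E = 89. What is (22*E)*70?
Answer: -34265/2 ≈ -17133.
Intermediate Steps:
E = -89/8 (E = -⅛*89 = -89/8 ≈ -11.125)
(22*E)*70 = (22*(-89/8))*70 = -979/4*70 = -34265/2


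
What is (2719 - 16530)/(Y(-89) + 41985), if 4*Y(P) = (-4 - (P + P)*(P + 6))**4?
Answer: -13811/11923469841550149 ≈ -1.1583e-12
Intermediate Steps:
Y(P) = (-4 - 2*P*(6 + P))**4/4 (Y(P) = (-4 - (P + P)*(P + 6))**4/4 = (-4 - 2*P*(6 + P))**4/4)
(2719 - 16530)/(Y(-89) + 41985) = (2719 - 16530)/(4*(2 + (-89)**2 + 6*(-89))**4 + 41985) = -13811/(4*(2 + 7921 - 534)**4 + 41985) = -13811/(4*7389**4 + 41985) = -13811/(4*2980867460377041 + 41985) = -13811/(11923469841508164 + 41985) = -13811/11923469841550149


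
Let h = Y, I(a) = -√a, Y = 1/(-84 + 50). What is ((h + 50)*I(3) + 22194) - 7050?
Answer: 15144 - 1699*√3/34 ≈ 15057.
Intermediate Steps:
Y = -1/34 (Y = 1/(-34) = -1/34 ≈ -0.029412)
h = -1/34 ≈ -0.029412
((h + 50)*I(3) + 22194) - 7050 = ((-1/34 + 50)*(-√3) + 22194) - 7050 = (1699*(-√3)/34 + 22194) - 7050 = (-1699*√3/34 + 22194) - 7050 = (22194 - 1699*√3/34) - 7050 = 15144 - 1699*√3/34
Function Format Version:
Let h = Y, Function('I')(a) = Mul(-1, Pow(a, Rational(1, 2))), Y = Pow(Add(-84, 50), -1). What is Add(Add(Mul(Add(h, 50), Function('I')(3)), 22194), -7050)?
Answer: Add(15144, Mul(Rational(-1699, 34), Pow(3, Rational(1, 2)))) ≈ 15057.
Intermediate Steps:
Y = Rational(-1, 34) (Y = Pow(-34, -1) = Rational(-1, 34) ≈ -0.029412)
h = Rational(-1, 34) ≈ -0.029412
Add(Add(Mul(Add(h, 50), Function('I')(3)), 22194), -7050) = Add(Add(Mul(Add(Rational(-1, 34), 50), Mul(-1, Pow(3, Rational(1, 2)))), 22194), -7050) = Add(Add(Mul(Rational(1699, 34), Mul(-1, Pow(3, Rational(1, 2)))), 22194), -7050) = Add(Add(Mul(Rational(-1699, 34), Pow(3, Rational(1, 2))), 22194), -7050) = Add(Add(22194, Mul(Rational(-1699, 34), Pow(3, Rational(1, 2)))), -7050) = Add(15144, Mul(Rational(-1699, 34), Pow(3, Rational(1, 2))))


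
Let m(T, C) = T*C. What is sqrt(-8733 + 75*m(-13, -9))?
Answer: sqrt(42) ≈ 6.4807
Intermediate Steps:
m(T, C) = C*T
sqrt(-8733 + 75*m(-13, -9)) = sqrt(-8733 + 75*(-9*(-13))) = sqrt(-8733 + 75*117) = sqrt(-8733 + 8775) = sqrt(42)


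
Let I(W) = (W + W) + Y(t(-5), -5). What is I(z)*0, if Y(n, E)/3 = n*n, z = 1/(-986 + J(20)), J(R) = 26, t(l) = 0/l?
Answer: 0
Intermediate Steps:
t(l) = 0
z = -1/960 (z = 1/(-986 + 26) = 1/(-960) = -1/960 ≈ -0.0010417)
Y(n, E) = 3*n² (Y(n, E) = 3*(n*n) = 3*n²)
I(W) = 2*W (I(W) = (W + W) + 3*0² = 2*W + 3*0 = 2*W + 0 = 2*W)
I(z)*0 = (2*(-1/960))*0 = -1/480*0 = 0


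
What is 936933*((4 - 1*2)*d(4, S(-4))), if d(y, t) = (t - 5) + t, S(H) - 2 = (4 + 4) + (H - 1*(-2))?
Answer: 20612526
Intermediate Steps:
S(H) = 12 + H (S(H) = 2 + ((4 + 4) + (H - 1*(-2))) = 2 + (8 + (H + 2)) = 2 + (8 + (2 + H)) = 2 + (10 + H) = 12 + H)
d(y, t) = -5 + 2*t (d(y, t) = (-5 + t) + t = -5 + 2*t)
936933*((4 - 1*2)*d(4, S(-4))) = 936933*((4 - 1*2)*(-5 + 2*(12 - 4))) = 936933*((4 - 2)*(-5 + 2*8)) = 936933*(2*(-5 + 16)) = 936933*(2*11) = 936933*22 = 20612526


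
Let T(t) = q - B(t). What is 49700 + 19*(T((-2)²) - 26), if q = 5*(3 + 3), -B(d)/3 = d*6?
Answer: 51144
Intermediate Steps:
B(d) = -18*d (B(d) = -3*d*6 = -18*d)
q = 30 (q = 5*6 = 30)
T(t) = 30 + 18*t (T(t) = 30 - (-18)*t = 30 + 18*t)
49700 + 19*(T((-2)²) - 26) = 49700 + 19*((30 + 18*(-2)²) - 26) = 49700 + 19*((30 + 18*4) - 26) = 49700 + 19*((30 + 72) - 26) = 49700 + 19*(102 - 26) = 49700 + 19*76 = 49700 + 1444 = 51144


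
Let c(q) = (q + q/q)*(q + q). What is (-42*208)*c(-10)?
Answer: -1572480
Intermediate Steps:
c(q) = 2*q*(1 + q) (c(q) = (q + 1)*(2*q) = (1 + q)*(2*q) = 2*q*(1 + q))
(-42*208)*c(-10) = (-42*208)*(2*(-10)*(1 - 10)) = -17472*(-10)*(-9) = -8736*180 = -1572480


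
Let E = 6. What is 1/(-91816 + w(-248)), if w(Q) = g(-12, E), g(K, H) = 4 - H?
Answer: -1/91818 ≈ -1.0891e-5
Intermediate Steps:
w(Q) = -2 (w(Q) = 4 - 1*6 = 4 - 6 = -2)
1/(-91816 + w(-248)) = 1/(-91816 - 2) = 1/(-91818) = -1/91818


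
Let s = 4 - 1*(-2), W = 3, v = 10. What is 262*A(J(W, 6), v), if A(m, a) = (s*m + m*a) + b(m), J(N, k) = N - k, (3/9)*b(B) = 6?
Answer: -7860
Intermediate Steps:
b(B) = 18 (b(B) = 3*6 = 18)
s = 6 (s = 4 + 2 = 6)
A(m, a) = 18 + 6*m + a*m (A(m, a) = (6*m + m*a) + 18 = (6*m + a*m) + 18 = 18 + 6*m + a*m)
262*A(J(W, 6), v) = 262*(18 + 6*(3 - 1*6) + 10*(3 - 1*6)) = 262*(18 + 6*(3 - 6) + 10*(3 - 6)) = 262*(18 + 6*(-3) + 10*(-3)) = 262*(18 - 18 - 30) = 262*(-30) = -7860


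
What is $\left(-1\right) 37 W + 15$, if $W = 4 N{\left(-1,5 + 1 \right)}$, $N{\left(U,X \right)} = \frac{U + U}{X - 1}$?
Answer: $\frac{371}{5} \approx 74.2$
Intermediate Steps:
$N{\left(U,X \right)} = \frac{2 U}{-1 + X}$
$W = - \frac{8}{5}$ ($W = 4 \cdot 2 \left(-1\right) \frac{1}{-1 + \left(5 + 1\right)} = 4 \cdot 2 \left(-1\right) \frac{1}{-1 + 6} = 4 \cdot 2 \left(-1\right) \frac{1}{5} = 4 \left(- \frac{2}{5}\right) = - \frac{8}{5} \approx -1.6$)
$\left(-1\right) 37 W + 15 = \left(-1\right) 37 \left(- \frac{8}{5}\right) + 15 = \left(-37\right) \left(- \frac{8}{5}\right) + 15 = \frac{296}{5} + 15 = \frac{371}{5}$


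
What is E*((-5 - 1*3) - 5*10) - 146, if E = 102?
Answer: -6062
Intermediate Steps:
E*((-5 - 1*3) - 5*10) - 146 = 102*((-5 - 1*3) - 5*10) - 146 = 102*((-5 - 3) - 50) - 146 = 102*(-8 - 50) - 146 = 102*(-58) - 146 = -5916 - 146 = -6062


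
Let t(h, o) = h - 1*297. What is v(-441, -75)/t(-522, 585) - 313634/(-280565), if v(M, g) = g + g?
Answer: 99650332/76594245 ≈ 1.3010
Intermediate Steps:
t(h, o) = -297 + h (t(h, o) = h - 297 = -297 + h)
v(M, g) = 2*g
v(-441, -75)/t(-522, 585) - 313634/(-280565) = (2*(-75))/(-297 - 522) - 313634/(-280565) = -150/(-819) - 313634*(-1/280565) = -150*(-1/819) + 313634/280565 = 50/273 + 313634/280565 = 99650332/76594245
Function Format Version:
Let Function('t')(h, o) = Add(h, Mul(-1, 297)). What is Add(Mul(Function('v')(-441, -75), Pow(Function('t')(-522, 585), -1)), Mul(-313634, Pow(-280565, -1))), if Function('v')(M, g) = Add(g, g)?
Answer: Rational(99650332, 76594245) ≈ 1.3010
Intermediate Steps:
Function('t')(h, o) = Add(-297, h) (Function('t')(h, o) = Add(h, -297) = Add(-297, h))
Function('v')(M, g) = Mul(2, g)
Add(Mul(Function('v')(-441, -75), Pow(Function('t')(-522, 585), -1)), Mul(-313634, Pow(-280565, -1))) = Add(Mul(Mul(2, -75), Pow(Add(-297, -522), -1)), Mul(-313634, Pow(-280565, -1))) = Add(Mul(-150, Pow(-819, -1)), Mul(-313634, Rational(-1, 280565))) = Add(Mul(-150, Rational(-1, 819)), Rational(313634, 280565)) = Add(Rational(50, 273), Rational(313634, 280565)) = Rational(99650332, 76594245)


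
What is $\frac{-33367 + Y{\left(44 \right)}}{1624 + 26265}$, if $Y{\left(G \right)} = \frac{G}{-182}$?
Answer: $- \frac{3036419}{2537899} \approx -1.1964$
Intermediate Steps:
$Y{\left(G \right)} = - \frac{G}{182}$ ($Y{\left(G \right)} = G \left(- \frac{1}{182}\right) = - \frac{G}{182}$)
$\frac{-33367 + Y{\left(44 \right)}}{1624 + 26265} = \frac{-33367 - \frac{22}{91}}{1624 + 26265} = \frac{-33367 - \frac{22}{91}}{27889} = \left(- \frac{3036419}{91}\right) \frac{1}{27889} = - \frac{3036419}{2537899}$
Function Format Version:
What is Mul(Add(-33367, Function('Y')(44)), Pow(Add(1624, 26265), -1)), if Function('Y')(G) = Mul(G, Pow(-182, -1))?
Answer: Rational(-3036419, 2537899) ≈ -1.1964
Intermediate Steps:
Function('Y')(G) = Mul(Rational(-1, 182), G) (Function('Y')(G) = Mul(G, Rational(-1, 182)) = Mul(Rational(-1, 182), G))
Mul(Add(-33367, Function('Y')(44)), Pow(Add(1624, 26265), -1)) = Mul(Add(-33367, Mul(Rational(-1, 182), 44)), Pow(Add(1624, 26265), -1)) = Mul(Add(-33367, Rational(-22, 91)), Pow(27889, -1)) = Mul(Rational(-3036419, 91), Rational(1, 27889)) = Rational(-3036419, 2537899)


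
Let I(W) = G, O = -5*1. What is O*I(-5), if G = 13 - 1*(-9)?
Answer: -110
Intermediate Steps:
O = -5
G = 22 (G = 13 + 9 = 22)
I(W) = 22
O*I(-5) = -5*22 = -110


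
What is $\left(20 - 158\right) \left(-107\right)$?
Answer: $14766$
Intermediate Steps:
$\left(20 - 158\right) \left(-107\right) = \left(-138\right) \left(-107\right) = 14766$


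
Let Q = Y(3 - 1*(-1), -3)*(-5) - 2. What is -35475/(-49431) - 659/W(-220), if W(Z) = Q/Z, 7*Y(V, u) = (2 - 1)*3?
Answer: -16721505295/477833 ≈ -34994.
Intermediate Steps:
Y(V, u) = 3/7 (Y(V, u) = ((2 - 1)*3)/7 = (1*3)/7 = (⅐)*3 = 3/7)
Q = -29/7 (Q = (3/7)*(-5) - 2 = -15/7 - 2 = -29/7 ≈ -4.1429)
W(Z) = -29/(7*Z)
-35475/(-49431) - 659/W(-220) = -35475/(-49431) - 659/((-29/7/(-220))) = -35475*(-1/49431) - 659/((-29/7*(-1/220))) = 11825/16477 - 659/29/1540 = 11825/16477 - 659*1540/29 = 11825/16477 - 1014860/29 = -16721505295/477833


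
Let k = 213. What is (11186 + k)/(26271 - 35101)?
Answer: -11399/8830 ≈ -1.2909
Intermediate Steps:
(11186 + k)/(26271 - 35101) = (11186 + 213)/(26271 - 35101) = 11399/(-8830) = 11399*(-1/8830) = -11399/8830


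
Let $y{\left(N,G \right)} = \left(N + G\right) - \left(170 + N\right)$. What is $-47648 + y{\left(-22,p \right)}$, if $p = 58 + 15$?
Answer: $-47745$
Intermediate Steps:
$p = 73$
$y{\left(N,G \right)} = -170 + G$ ($y{\left(N,G \right)} = \left(G + N\right) - \left(170 + N\right) = -170 + G$)
$-47648 + y{\left(-22,p \right)} = -47648 + \left(-170 + 73\right) = -47648 - 97 = -47745$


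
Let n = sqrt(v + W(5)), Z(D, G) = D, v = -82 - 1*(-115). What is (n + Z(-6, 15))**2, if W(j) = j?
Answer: (6 - sqrt(38))**2 ≈ 0.027032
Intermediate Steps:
v = 33 (v = -82 + 115 = 33)
n = sqrt(38) (n = sqrt(33 + 5) = sqrt(38) ≈ 6.1644)
(n + Z(-6, 15))**2 = (sqrt(38) - 6)**2 = (-6 + sqrt(38))**2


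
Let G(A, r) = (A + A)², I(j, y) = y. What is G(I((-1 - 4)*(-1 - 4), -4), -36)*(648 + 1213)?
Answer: 119104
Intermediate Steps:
G(A, r) = 4*A² (G(A, r) = (2*A)² = 4*A²)
G(I((-1 - 4)*(-1 - 4), -4), -36)*(648 + 1213) = (4*(-4)²)*(648 + 1213) = (4*16)*1861 = 64*1861 = 119104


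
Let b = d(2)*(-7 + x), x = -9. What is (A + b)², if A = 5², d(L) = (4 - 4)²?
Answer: 625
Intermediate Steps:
d(L) = 0 (d(L) = 0² = 0)
b = 0 (b = 0*(-7 - 9) = 0*(-16) = 0)
A = 25
(A + b)² = (25 + 0)² = 25² = 625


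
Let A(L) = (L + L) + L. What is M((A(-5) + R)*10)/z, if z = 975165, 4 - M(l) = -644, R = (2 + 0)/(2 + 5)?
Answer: 216/325055 ≈ 0.00066450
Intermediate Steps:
R = 2/7 ≈ 0.28571
A(L) = 3*L (A(L) = 2*L + L = 3*L)
M(l) = 648 (M(l) = 4 - 1*(-644) = 4 + 644 = 648)
M((A(-5) + R)*10)/z = 648/975165 = 648*(1/975165) = 216/325055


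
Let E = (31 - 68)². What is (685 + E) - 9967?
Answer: -7913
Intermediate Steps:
E = 1369 (E = (-37)² = 1369)
(685 + E) - 9967 = (685 + 1369) - 9967 = 2054 - 9967 = -7913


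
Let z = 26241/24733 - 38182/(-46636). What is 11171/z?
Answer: 6442584854074/1084065341 ≈ 5943.0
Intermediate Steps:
z = 1084065341/576724094 (z = 26241*(1/24733) - 38182*(-1/46636) = 26241/24733 + 19091/23318 = 1084065341/576724094 ≈ 1.8797)
11171/z = 11171/(1084065341/576724094) = 11171*(576724094/1084065341) = 6442584854074/1084065341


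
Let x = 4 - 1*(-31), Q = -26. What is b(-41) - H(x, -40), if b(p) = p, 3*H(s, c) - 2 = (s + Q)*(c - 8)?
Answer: 307/3 ≈ 102.33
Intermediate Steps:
x = 35 (x = 4 + 31 = 35)
H(s, c) = 2/3 + (-26 + s)*(-8 + c)/3 (H(s, c) = 2/3 + ((s - 26)*(c - 8))/3 = 2/3 + ((-26 + s)*(-8 + c))/3 = 2/3 + (-26 + s)*(-8 + c)/3)
b(-41) - H(x, -40) = -41 - (70 - 26/3*(-40) - 8/3*35 + (1/3)*(-40)*35) = -41 - (70 + 1040/3 - 280/3 - 1400/3) = -41 - 1*(-430/3) = -41 + 430/3 = 307/3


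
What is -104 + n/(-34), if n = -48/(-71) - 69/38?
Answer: -9537053/91732 ≈ -103.97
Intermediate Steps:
n = -3075/2698 (n = -48*(-1/71) - 69*1/38 = 48/71 - 69/38 = -3075/2698 ≈ -1.1397)
-104 + n/(-34) = -104 - 3075/2698/(-34) = -104 - 3075/2698*(-1/34) = -104 + 3075/91732 = -9537053/91732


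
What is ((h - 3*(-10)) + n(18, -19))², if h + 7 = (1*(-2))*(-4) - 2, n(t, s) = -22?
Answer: 49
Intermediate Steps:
h = -1 (h = -7 + ((1*(-2))*(-4) - 2) = -7 + (-2*(-4) - 2) = -7 + (8 - 2) = -7 + 6 = -1)
((h - 3*(-10)) + n(18, -19))² = ((-1 - 3*(-10)) - 22)² = ((-1 + 30) - 22)² = (29 - 22)² = 7² = 49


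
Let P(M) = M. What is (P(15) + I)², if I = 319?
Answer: 111556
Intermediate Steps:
(P(15) + I)² = (15 + 319)² = 334² = 111556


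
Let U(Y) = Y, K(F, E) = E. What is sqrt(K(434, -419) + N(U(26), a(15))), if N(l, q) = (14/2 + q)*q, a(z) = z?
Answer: I*sqrt(89) ≈ 9.434*I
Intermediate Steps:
N(l, q) = q*(7 + q) (N(l, q) = (14*(1/2) + q)*q = (7 + q)*q = q*(7 + q))
sqrt(K(434, -419) + N(U(26), a(15))) = sqrt(-419 + 15*(7 + 15)) = sqrt(-419 + 15*22) = sqrt(-419 + 330) = sqrt(-89) = I*sqrt(89)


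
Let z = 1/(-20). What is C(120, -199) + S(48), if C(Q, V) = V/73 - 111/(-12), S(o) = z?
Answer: 2363/365 ≈ 6.4740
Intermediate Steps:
z = -1/20 ≈ -0.050000
S(o) = -1/20
C(Q, V) = 37/4 + V/73 (C(Q, V) = V*(1/73) - 111*(-1/12) = V/73 + 37/4 = 37/4 + V/73)
C(120, -199) + S(48) = (37/4 + (1/73)*(-199)) - 1/20 = (37/4 - 199/73) - 1/20 = 1905/292 - 1/20 = 2363/365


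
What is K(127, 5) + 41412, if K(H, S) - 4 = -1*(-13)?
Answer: 41429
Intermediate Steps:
K(H, S) = 17 (K(H, S) = 4 - 1*(-13) = 4 + 13 = 17)
K(127, 5) + 41412 = 17 + 41412 = 41429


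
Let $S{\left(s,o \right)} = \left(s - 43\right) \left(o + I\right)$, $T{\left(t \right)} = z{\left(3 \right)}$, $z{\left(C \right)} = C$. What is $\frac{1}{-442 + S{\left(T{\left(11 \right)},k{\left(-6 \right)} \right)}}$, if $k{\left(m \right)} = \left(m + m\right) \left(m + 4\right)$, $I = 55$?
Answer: $- \frac{1}{3602} \approx -0.00027762$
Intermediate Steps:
$T{\left(t \right)} = 3$
$k{\left(m \right)} = 2 m \left(4 + m\right)$
$S{\left(s,o \right)} = \left(-43 + s\right) \left(55 + o\right)$ ($S{\left(s,o \right)} = \left(s - 43\right) \left(o + 55\right) = \left(-43 + s\right) \left(55 + o\right)$)
$\frac{1}{-442 + S{\left(T{\left(11 \right)},k{\left(-6 \right)} \right)}} = \frac{1}{-442 + \left(-2365 - 43 \cdot 2 \left(-6\right) \left(4 - 6\right) + 55 \cdot 3 + 2 \left(-6\right) \left(4 - 6\right) 3\right)} = \frac{1}{-442 + \left(-2365 - 43 \cdot 2 \left(-6\right) \left(-2\right) + 165 + 2 \left(-6\right) \left(-2\right) 3\right)} = \frac{1}{-442 + \left(-2365 - 1032 + 165 + 24 \cdot 3\right)} = \frac{1}{-442 + \left(-2365 - 1032 + 165 + 72\right)} = \frac{1}{-442 - 3160} = \frac{1}{-3602} = - \frac{1}{3602}$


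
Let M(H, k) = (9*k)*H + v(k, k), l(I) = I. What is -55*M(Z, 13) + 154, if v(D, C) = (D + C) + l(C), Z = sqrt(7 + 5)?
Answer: -1991 - 12870*sqrt(3) ≈ -24283.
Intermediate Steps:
Z = 2*sqrt(3) (Z = sqrt(12) = 2*sqrt(3) ≈ 3.4641)
v(D, C) = D + 2*C (v(D, C) = (D + C) + C = (C + D) + C = D + 2*C)
M(H, k) = 3*k + 9*H*k (M(H, k) = (9*k)*H + (k + 2*k) = 9*H*k + 3*k = 3*k + 9*H*k)
-55*M(Z, 13) + 154 = -165*13*(1 + 3*(2*sqrt(3))) + 154 = -165*13*(1 + 6*sqrt(3)) + 154 = -55*(39 + 234*sqrt(3)) + 154 = (-2145 - 12870*sqrt(3)) + 154 = -1991 - 12870*sqrt(3)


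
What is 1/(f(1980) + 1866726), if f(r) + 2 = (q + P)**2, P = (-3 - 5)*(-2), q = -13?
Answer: 1/1866733 ≈ 5.3570e-7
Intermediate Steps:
P = 16 (P = -8*(-2) = 16)
f(r) = 7 (f(r) = -2 + (-13 + 16)**2 = -2 + 3**2 = -2 + 9 = 7)
1/(f(1980) + 1866726) = 1/(7 + 1866726) = 1/1866733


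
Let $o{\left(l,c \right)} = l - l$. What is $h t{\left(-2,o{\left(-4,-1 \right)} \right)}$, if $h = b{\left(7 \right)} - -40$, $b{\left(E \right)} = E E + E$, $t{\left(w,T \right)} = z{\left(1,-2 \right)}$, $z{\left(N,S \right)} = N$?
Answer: $96$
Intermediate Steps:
$o{\left(l,c \right)} = 0$
$t{\left(w,T \right)} = 1$
$b{\left(E \right)} = E + E^{2}$ ($b{\left(E \right)} = E^{2} + E = E + E^{2}$)
$h = 96$ ($h = 7 \left(1 + 7\right) - -40 = 7 \cdot 8 + 40 = 56 + 40 = 96$)
$h t{\left(-2,o{\left(-4,-1 \right)} \right)} = 96 \cdot 1 = 96$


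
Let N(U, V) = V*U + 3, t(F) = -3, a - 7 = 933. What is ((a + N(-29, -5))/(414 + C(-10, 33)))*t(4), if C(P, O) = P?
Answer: -816/101 ≈ -8.0792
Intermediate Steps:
a = 940 (a = 7 + 933 = 940)
N(U, V) = 3 + U*V (N(U, V) = U*V + 3 = 3 + U*V)
((a + N(-29, -5))/(414 + C(-10, 33)))*t(4) = ((940 + (3 - 29*(-5)))/(414 - 10))*(-3) = ((940 + (3 + 145))/404)*(-3) = ((940 + 148)*(1/404))*(-3) = (1088*(1/404))*(-3) = (272/101)*(-3) = -816/101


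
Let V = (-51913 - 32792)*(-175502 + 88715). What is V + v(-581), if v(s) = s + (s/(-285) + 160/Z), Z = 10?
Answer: 2095118297531/285 ≈ 7.3513e+9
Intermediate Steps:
V = 7351292835 (V = -84705*(-86787) = 7351292835)
v(s) = 16 + 284*s/285 (v(s) = s + (s/(-285) + 160/10) = s + (s*(-1/285) + 160*(1/10)) = s + (-s/285 + 16) = s + (16 - s/285) = 16 + 284*s/285)
V + v(-581) = 7351292835 + (16 + (284/285)*(-581)) = 7351292835 + (16 - 165004/285) = 7351292835 - 160444/285 = 2095118297531/285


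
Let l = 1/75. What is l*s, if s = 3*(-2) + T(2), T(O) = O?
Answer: -4/75 ≈ -0.053333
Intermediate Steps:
l = 1/75 ≈ 0.013333
s = -4 (s = 3*(-2) + 2 = -6 + 2 = -4)
l*s = (1/75)*(-4) = -4/75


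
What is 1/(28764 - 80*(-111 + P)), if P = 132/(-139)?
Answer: 139/5243076 ≈ 2.6511e-5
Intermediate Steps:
P = -132/139 (P = 132*(-1/139) = -132/139 ≈ -0.94964)
1/(28764 - 80*(-111 + P)) = 1/(28764 - 80*(-111 - 132/139)) = 1/(28764 - 80*(-15561/139)) = 1/(28764 + 1244880/139) = 1/(5243076/139) = 139/5243076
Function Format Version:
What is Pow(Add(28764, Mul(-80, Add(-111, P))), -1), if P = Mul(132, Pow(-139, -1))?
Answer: Rational(139, 5243076) ≈ 2.6511e-5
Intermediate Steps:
P = Rational(-132, 139) (P = Mul(132, Rational(-1, 139)) = Rational(-132, 139) ≈ -0.94964)
Pow(Add(28764, Mul(-80, Add(-111, P))), -1) = Pow(Add(28764, Mul(-80, Add(-111, Rational(-132, 139)))), -1) = Pow(Add(28764, Mul(-80, Rational(-15561, 139))), -1) = Pow(Add(28764, Rational(1244880, 139)), -1) = Pow(Rational(5243076, 139), -1) = Rational(139, 5243076)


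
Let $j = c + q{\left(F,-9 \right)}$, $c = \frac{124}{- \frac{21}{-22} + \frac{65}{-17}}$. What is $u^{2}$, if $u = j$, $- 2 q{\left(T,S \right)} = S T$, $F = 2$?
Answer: $\frac{1348284961}{1151329} \approx 1171.1$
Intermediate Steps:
$q{\left(T,S \right)} = - \frac{S T}{2}$
$c = - \frac{46376}{1073}$ ($c = \frac{124}{\left(-21\right) \left(- \frac{1}{22}\right) + 65 \left(- \frac{1}{17}\right)} = \frac{124}{\frac{21}{22} - \frac{65}{17}} = \frac{124}{- \frac{1073}{374}} = 124 \left(- \frac{374}{1073}\right) = - \frac{46376}{1073} \approx -43.221$)
$j = - \frac{36719}{1073}$ ($j = - \frac{46376}{1073} - \left(- \frac{9}{2}\right) 2 = - \frac{46376}{1073} + 9 = - \frac{36719}{1073} \approx -34.221$)
$u = - \frac{36719}{1073} \approx -34.221$
$u^{2} = \left(- \frac{36719}{1073}\right)^{2} = \frac{1348284961}{1151329}$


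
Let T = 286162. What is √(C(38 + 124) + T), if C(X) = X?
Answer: 2*√71581 ≈ 535.09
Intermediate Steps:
√(C(38 + 124) + T) = √((38 + 124) + 286162) = √(162 + 286162) = √286324 = 2*√71581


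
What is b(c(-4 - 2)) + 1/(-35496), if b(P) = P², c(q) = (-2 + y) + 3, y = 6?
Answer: 1739303/35496 ≈ 49.000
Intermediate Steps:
c(q) = 7 (c(q) = (-2 + 6) + 3 = 4 + 3 = 7)
b(c(-4 - 2)) + 1/(-35496) = 7² + 1/(-35496) = 49 - 1/35496 = 1739303/35496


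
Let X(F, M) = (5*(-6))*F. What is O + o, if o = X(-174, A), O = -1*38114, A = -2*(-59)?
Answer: -32894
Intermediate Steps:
A = 118
X(F, M) = -30*F
O = -38114
o = 5220 (o = -30*(-174) = 5220)
O + o = -38114 + 5220 = -32894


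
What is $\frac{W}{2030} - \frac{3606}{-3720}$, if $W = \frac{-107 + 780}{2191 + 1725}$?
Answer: $\frac{238902737}{246433880} \approx 0.96944$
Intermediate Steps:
$W = \frac{673}{3916} \approx 0.17186$
$\frac{W}{2030} - \frac{3606}{-3720} = \frac{673}{3916 \cdot 2030} - \frac{3606}{-3720} = \frac{673}{3916} \cdot \frac{1}{2030} - - \frac{601}{620} = \frac{673}{7949480} + \frac{601}{620} = \frac{238902737}{246433880}$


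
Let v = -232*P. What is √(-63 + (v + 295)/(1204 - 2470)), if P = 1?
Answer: 7*I*√229146/422 ≈ 7.9404*I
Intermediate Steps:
v = -232 (v = -232*1 = -232)
√(-63 + (v + 295)/(1204 - 2470)) = √(-63 + (-232 + 295)/(1204 - 2470)) = √(-63 + 63/(-1266)) = √(-63 + 63*(-1/1266)) = √(-63 - 21/422) = √(-26607/422) = 7*I*√229146/422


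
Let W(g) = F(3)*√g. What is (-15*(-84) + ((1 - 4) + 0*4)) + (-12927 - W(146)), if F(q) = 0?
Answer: -11670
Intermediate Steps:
W(g) = 0 (W(g) = 0*√g = 0)
(-15*(-84) + ((1 - 4) + 0*4)) + (-12927 - W(146)) = (-15*(-84) + ((1 - 4) + 0*4)) + (-12927 - 1*0) = (1260 + (-3 + 0)) + (-12927 + 0) = (1260 - 3) - 12927 = 1257 - 12927 = -11670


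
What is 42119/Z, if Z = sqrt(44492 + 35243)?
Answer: 42119*sqrt(79735)/79735 ≈ 149.16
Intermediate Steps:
Z = sqrt(79735) ≈ 282.37
42119/Z = 42119/(sqrt(79735)) = 42119*(sqrt(79735)/79735) = 42119*sqrt(79735)/79735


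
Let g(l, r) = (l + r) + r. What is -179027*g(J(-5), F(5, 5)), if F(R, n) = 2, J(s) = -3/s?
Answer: -4117621/5 ≈ -8.2352e+5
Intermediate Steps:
g(l, r) = l + 2*r
-179027*g(J(-5), F(5, 5)) = -179027*(-3/(-5) + 2*2) = -179027*(-3*(-⅕) + 4) = -179027*(⅗ + 4) = -179027*23/5 = -4117621/5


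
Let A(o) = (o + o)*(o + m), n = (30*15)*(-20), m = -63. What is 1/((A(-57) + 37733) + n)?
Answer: 1/42413 ≈ 2.3578e-5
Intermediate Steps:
n = -9000 (n = 450*(-20) = -9000)
A(o) = 2*o*(-63 + o) (A(o) = (o + o)*(o - 63) = (2*o)*(-63 + o) = 2*o*(-63 + o))
1/((A(-57) + 37733) + n) = 1/((2*(-57)*(-63 - 57) + 37733) - 9000) = 1/((2*(-57)*(-120) + 37733) - 9000) = 1/((13680 + 37733) - 9000) = 1/(51413 - 9000) = 1/42413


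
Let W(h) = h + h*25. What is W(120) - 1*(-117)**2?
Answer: -10569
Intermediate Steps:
W(h) = 26*h (W(h) = h + 25*h = 26*h)
W(120) - 1*(-117)**2 = 26*120 - 1*(-117)**2 = 3120 - 1*13689 = 3120 - 13689 = -10569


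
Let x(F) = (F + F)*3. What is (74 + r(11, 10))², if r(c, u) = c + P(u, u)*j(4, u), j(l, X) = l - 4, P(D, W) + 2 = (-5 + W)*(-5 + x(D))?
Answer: 7225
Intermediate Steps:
x(F) = 6*F (x(F) = (2*F)*3 = 6*F)
P(D, W) = -2 + (-5 + W)*(-5 + 6*D)
j(l, X) = -4 + l
r(c, u) = c (r(c, u) = c + (23 - 30*u - 5*u + 6*u*u)*(-4 + 4) = c + (23 - 30*u - 5*u + 6*u²)*0 = c + (23 - 35*u + 6*u²)*0 = c + 0 = c)
(74 + r(11, 10))² = (74 + 11)² = 85² = 7225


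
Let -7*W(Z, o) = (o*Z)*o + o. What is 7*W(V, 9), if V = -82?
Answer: 6633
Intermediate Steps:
W(Z, o) = -o/7 - Z*o²/7 (W(Z, o) = -((o*Z)*o + o)/7 = -((Z*o)*o + o)/7 = -(Z*o² + o)/7 = -(o + Z*o²)/7 = -o/7 - Z*o²/7)
7*W(V, 9) = 7*(-⅐*9*(1 - 82*9)) = 7*(-⅐*9*(1 - 738)) = 7*(-⅐*9*(-737)) = 7*(6633/7) = 6633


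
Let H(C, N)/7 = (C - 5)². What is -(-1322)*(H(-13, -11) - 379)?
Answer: 2497258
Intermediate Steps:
H(C, N) = 7*(-5 + C)² (H(C, N) = 7*(C - 5)² = 7*(-5 + C)²)
-(-1322)*(H(-13, -11) - 379) = -(-1322)*(7*(-5 - 13)² - 379) = -(-1322)*(7*(-18)² - 379) = -(-1322)*(7*324 - 379) = -(-1322)*(2268 - 379) = -(-1322)*1889 = -1*(-2497258) = 2497258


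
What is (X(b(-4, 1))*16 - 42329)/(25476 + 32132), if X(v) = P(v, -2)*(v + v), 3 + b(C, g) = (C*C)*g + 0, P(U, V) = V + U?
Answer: -1987/3032 ≈ -0.65534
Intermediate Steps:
P(U, V) = U + V
b(C, g) = -3 + g*C² (b(C, g) = -3 + ((C*C)*g + 0) = -3 + (C²*g + 0) = -3 + (g*C² + 0) = -3 + g*C²)
X(v) = 2*v*(-2 + v) (X(v) = (v - 2)*(v + v) = (-2 + v)*(2*v) = 2*v*(-2 + v))
(X(b(-4, 1))*16 - 42329)/(25476 + 32132) = ((2*(-3 + 1*(-4)²)*(-2 + (-3 + 1*(-4)²)))*16 - 42329)/(25476 + 32132) = ((2*(-3 + 1*16)*(-2 + (-3 + 1*16)))*16 - 42329)/57608 = ((2*(-3 + 16)*(-2 + (-3 + 16)))*16 - 42329)*(1/57608) = ((2*13*(-2 + 13))*16 - 42329)*(1/57608) = ((2*13*11)*16 - 42329)*(1/57608) = (286*16 - 42329)*(1/57608) = (4576 - 42329)*(1/57608) = -37753*1/57608 = -1987/3032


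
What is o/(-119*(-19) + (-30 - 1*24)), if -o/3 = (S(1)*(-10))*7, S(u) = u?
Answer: 210/2207 ≈ 0.095152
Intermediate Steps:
o = 210 (o = -3*1*(-10)*7 = -(-30)*7 = -3*(-70) = 210)
o/(-119*(-19) + (-30 - 1*24)) = 210/(-119*(-19) + (-30 - 1*24)) = 210/(2261 + (-30 - 24)) = 210/(2261 - 54) = 210/2207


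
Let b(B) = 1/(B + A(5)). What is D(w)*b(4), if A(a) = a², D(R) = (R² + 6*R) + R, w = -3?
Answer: -12/29 ≈ -0.41379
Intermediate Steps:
D(R) = R² + 7*R
b(B) = 1/(25 + B) (b(B) = 1/(B + 5²) = 1/(B + 25) = 1/(25 + B))
D(w)*b(4) = (-3*(7 - 3))/(25 + 4) = -3*4/29 = -12*1/29 = -12/29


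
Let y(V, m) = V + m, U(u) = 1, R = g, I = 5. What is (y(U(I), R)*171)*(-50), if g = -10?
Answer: 76950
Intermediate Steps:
R = -10
(y(U(I), R)*171)*(-50) = ((1 - 10)*171)*(-50) = -9*171*(-50) = -1539*(-50) = 76950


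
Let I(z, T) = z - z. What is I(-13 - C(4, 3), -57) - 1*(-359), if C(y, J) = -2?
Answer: 359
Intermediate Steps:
I(z, T) = 0
I(-13 - C(4, 3), -57) - 1*(-359) = 0 - 1*(-359) = 0 + 359 = 359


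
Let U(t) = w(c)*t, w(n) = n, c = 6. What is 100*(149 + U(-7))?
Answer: 10700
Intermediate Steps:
U(t) = 6*t
100*(149 + U(-7)) = 100*(149 + 6*(-7)) = 100*(149 - 42) = 100*107 = 10700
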